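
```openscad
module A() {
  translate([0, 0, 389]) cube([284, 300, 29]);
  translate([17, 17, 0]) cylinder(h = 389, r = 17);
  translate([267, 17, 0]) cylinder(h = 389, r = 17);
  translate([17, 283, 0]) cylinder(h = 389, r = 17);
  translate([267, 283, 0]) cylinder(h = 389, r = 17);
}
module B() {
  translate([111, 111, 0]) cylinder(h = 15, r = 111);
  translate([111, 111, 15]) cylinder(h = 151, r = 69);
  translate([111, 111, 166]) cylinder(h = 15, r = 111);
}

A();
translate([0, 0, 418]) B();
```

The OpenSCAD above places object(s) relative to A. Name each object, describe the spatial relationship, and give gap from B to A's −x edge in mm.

A is a stool. B is a spool. The spool is on top of the stool. The gap from the spool to the stool's −x edge is 0 mm.

The spool's min-x is at 0; the stool's min-x is 0; gap = 0 mm.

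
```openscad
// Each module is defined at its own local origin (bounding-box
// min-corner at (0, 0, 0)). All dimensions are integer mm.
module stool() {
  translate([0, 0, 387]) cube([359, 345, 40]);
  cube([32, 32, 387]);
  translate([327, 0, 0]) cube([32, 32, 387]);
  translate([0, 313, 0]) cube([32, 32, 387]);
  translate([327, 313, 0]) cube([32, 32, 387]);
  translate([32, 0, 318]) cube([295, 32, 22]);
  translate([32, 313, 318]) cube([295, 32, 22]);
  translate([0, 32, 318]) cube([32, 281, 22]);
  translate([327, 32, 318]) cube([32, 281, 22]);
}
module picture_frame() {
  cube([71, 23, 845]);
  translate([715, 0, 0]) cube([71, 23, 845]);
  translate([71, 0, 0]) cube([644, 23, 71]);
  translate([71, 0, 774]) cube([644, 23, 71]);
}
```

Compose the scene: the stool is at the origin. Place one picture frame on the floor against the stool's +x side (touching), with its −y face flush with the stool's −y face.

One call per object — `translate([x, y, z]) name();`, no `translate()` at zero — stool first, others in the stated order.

stool();
translate([359, 0, 0]) picture_frame();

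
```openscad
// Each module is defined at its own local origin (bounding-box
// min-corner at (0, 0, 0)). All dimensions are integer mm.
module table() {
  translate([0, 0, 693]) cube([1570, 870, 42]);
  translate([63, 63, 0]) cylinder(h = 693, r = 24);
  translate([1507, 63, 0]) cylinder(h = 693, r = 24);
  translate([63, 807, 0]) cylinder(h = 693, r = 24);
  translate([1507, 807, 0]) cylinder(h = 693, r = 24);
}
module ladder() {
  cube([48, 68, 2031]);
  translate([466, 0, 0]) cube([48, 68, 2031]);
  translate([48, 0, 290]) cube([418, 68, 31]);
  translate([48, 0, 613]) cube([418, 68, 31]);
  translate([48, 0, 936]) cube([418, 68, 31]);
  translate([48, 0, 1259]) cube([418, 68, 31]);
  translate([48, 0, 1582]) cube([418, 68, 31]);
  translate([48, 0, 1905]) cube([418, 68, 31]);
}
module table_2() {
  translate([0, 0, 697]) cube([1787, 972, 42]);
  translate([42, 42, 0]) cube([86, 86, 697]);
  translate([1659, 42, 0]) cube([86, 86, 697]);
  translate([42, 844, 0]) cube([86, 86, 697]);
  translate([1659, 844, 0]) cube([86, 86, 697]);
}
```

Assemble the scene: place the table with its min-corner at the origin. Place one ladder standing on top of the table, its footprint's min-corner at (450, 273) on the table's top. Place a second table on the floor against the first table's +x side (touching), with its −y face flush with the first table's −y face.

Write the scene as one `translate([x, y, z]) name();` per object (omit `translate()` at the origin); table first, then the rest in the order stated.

table();
translate([450, 273, 735]) ladder();
translate([1570, 0, 0]) table_2();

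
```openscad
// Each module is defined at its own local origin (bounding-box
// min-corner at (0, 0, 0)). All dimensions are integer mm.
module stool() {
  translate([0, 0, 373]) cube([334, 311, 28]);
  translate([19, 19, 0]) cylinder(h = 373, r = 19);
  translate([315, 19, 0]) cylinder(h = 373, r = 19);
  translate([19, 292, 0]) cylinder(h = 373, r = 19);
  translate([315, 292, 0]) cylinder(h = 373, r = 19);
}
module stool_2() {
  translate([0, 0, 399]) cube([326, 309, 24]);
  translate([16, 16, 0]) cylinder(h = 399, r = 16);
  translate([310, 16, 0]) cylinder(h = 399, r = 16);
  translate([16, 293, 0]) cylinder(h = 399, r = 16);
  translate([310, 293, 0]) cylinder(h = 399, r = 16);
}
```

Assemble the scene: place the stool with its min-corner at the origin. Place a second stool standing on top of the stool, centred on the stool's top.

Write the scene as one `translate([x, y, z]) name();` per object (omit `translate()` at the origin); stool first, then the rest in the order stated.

stool();
translate([4, 1, 401]) stool_2();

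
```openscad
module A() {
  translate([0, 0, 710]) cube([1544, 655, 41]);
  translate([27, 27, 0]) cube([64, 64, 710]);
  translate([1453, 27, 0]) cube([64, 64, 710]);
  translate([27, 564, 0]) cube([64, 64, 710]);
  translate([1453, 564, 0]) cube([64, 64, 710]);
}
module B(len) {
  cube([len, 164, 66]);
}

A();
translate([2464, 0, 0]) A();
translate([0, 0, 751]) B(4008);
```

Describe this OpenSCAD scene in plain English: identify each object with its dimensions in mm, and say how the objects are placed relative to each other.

A is a table with a 1544×655 mm rectangular top, 41 mm thick, top surface at z = 751 mm, supported by four 64×64 mm square legs, each inset 27 mm from the nearest pair of top edges, running from the floor.

B is a rectangular beam 4008 mm long (x), 164 mm deep (y), 66 mm thick (z).

The beam spans the tops of two tables placed 920 mm apart, resting at z = 751 mm.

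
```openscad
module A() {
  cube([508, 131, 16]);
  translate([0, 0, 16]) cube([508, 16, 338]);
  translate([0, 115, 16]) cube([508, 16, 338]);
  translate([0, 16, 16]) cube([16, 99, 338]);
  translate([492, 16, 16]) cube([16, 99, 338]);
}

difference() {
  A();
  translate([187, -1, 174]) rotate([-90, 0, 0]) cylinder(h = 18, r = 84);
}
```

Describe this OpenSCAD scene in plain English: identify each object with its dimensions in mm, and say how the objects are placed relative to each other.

A is an open-topped rectangular box: outside dimensions 508×131×354 mm, with a uniform wall and base thickness of 16 mm. The base is a full 508×131 slab on the floor; four walls sit on top of the base. The front and back walls (the −y and +y sides) span the full width; the two side walls fit between them.

The open box has a circular hole of radius 84 mm through its front wall, centred at (x = 187, z = 174).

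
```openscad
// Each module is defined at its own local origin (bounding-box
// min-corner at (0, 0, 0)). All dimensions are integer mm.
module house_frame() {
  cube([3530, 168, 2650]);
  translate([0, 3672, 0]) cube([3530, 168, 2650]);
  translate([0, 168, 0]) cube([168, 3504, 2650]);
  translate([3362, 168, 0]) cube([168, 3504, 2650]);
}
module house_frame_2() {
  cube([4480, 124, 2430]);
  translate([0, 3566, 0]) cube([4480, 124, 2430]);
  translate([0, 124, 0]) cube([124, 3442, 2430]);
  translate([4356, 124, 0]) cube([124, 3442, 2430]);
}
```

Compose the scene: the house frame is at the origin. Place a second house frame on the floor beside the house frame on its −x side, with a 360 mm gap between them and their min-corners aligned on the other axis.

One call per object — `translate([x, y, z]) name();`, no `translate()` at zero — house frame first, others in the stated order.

house_frame();
translate([-4840, 0, 0]) house_frame_2();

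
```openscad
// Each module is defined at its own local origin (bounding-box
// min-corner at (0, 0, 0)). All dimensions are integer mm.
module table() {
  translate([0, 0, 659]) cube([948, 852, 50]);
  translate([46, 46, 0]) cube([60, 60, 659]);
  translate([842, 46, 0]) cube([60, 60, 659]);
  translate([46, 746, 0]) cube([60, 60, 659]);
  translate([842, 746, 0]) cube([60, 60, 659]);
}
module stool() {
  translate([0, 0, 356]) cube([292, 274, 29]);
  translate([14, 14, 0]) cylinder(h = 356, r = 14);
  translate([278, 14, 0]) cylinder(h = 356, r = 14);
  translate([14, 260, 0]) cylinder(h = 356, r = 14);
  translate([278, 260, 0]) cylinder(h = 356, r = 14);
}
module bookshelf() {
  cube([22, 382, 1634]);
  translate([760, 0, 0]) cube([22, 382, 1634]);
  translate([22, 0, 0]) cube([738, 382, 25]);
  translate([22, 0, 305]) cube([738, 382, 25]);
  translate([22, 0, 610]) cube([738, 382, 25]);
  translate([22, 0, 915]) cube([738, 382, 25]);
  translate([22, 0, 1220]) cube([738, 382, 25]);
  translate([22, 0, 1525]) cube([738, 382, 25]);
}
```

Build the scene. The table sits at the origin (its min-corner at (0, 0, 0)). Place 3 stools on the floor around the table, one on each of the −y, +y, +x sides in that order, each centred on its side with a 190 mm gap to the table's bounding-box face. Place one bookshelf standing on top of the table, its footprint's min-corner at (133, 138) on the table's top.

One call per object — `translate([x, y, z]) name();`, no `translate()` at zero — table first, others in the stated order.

table();
translate([328, -464, 0]) stool();
translate([328, 1042, 0]) stool();
translate([1138, 289, 0]) stool();
translate([133, 138, 709]) bookshelf();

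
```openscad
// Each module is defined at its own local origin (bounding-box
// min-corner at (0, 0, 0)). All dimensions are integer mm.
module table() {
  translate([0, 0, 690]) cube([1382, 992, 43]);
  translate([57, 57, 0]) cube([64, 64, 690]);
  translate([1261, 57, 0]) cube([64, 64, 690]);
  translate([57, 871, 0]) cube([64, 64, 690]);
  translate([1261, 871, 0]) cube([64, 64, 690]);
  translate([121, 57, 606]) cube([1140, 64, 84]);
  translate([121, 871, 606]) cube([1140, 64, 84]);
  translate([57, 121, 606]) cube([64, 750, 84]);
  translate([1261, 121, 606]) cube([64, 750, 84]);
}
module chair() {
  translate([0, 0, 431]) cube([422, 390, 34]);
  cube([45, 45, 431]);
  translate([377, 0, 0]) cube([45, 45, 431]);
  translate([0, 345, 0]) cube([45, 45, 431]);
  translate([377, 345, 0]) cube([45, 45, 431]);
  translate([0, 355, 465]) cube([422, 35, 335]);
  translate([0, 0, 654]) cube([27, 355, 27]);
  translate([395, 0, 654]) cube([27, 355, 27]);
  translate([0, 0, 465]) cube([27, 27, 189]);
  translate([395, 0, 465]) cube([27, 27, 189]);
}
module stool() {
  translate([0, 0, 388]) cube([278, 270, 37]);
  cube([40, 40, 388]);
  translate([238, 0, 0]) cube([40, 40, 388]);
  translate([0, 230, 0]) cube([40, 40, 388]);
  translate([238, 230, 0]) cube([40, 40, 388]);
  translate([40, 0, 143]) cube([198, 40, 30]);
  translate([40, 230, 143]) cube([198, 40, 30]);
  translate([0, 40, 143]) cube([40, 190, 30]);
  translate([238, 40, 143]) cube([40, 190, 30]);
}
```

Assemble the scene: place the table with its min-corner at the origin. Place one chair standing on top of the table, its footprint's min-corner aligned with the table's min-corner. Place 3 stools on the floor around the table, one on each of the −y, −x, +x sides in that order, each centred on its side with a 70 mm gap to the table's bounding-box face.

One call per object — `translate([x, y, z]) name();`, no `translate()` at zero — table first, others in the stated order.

table();
translate([0, 0, 733]) chair();
translate([552, -340, 0]) stool();
translate([-348, 361, 0]) stool();
translate([1452, 361, 0]) stool();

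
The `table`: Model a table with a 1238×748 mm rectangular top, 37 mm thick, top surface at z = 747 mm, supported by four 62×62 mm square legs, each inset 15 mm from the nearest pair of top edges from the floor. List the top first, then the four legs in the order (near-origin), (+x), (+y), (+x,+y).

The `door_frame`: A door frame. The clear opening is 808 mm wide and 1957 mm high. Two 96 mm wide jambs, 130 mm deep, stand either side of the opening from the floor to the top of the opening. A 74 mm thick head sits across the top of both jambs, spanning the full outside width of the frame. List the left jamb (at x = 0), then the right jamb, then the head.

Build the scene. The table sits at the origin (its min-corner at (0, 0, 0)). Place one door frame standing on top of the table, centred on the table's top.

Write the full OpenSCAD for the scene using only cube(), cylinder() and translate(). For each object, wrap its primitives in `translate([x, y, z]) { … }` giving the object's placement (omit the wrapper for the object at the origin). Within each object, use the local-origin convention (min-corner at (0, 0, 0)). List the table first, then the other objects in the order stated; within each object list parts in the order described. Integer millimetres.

translate([0, 0, 710]) cube([1238, 748, 37]);
translate([15, 15, 0]) cube([62, 62, 710]);
translate([1161, 15, 0]) cube([62, 62, 710]);
translate([15, 671, 0]) cube([62, 62, 710]);
translate([1161, 671, 0]) cube([62, 62, 710]);
translate([119, 309, 747]) {
  cube([96, 130, 1957]);
  translate([904, 0, 0]) cube([96, 130, 1957]);
  translate([0, 0, 1957]) cube([1000, 130, 74]);
}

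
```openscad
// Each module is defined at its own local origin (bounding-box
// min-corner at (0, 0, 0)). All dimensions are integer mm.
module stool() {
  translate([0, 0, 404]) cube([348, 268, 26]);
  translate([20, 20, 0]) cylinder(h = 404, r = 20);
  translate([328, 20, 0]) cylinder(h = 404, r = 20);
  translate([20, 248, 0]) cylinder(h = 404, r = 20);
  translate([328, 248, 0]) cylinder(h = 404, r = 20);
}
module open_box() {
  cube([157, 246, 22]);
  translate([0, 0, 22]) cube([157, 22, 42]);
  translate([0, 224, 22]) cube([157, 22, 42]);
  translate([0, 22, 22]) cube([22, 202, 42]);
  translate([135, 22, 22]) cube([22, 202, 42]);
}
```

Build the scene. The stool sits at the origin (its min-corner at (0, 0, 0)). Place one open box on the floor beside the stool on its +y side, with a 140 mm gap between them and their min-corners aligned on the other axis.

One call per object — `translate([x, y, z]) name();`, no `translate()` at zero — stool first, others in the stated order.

stool();
translate([0, 408, 0]) open_box();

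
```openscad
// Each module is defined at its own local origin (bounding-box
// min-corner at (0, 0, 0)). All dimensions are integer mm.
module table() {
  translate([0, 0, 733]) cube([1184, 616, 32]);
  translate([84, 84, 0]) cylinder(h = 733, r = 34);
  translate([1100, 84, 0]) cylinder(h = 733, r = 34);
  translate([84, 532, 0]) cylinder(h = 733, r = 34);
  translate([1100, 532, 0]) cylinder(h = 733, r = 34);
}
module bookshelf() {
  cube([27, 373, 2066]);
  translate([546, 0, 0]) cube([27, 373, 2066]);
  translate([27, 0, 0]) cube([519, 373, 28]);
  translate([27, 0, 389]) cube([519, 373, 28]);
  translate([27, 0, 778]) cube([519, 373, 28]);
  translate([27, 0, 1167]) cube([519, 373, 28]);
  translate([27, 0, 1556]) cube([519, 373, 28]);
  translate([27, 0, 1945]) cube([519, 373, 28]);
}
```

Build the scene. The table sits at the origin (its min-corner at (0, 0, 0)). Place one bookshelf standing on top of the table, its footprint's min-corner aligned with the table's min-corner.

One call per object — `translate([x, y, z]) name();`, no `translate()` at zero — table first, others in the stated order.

table();
translate([0, 0, 765]) bookshelf();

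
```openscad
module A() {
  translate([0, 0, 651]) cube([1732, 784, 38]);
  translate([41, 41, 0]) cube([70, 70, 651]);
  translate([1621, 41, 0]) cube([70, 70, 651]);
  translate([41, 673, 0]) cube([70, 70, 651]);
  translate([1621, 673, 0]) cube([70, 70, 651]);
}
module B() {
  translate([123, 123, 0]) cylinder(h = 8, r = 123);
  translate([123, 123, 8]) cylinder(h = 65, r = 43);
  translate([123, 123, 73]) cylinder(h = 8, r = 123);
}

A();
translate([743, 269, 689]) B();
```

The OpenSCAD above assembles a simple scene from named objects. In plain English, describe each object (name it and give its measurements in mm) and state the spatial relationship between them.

A is a table with a 1732×784 mm rectangular top, 38 mm thick, top surface at z = 689 mm, supported by four 70×70 mm square legs, each inset 41 mm from the nearest pair of top edges, running from the floor.

B is a spool: two coaxial disc flanges of radius 123 mm and thickness 8 mm, joined by a core cylinder of radius 43 mm and height 65 mm. The lower flange rests on z = 0 and the three cylinders share a vertical axis.

The spool is on top of the table, centred.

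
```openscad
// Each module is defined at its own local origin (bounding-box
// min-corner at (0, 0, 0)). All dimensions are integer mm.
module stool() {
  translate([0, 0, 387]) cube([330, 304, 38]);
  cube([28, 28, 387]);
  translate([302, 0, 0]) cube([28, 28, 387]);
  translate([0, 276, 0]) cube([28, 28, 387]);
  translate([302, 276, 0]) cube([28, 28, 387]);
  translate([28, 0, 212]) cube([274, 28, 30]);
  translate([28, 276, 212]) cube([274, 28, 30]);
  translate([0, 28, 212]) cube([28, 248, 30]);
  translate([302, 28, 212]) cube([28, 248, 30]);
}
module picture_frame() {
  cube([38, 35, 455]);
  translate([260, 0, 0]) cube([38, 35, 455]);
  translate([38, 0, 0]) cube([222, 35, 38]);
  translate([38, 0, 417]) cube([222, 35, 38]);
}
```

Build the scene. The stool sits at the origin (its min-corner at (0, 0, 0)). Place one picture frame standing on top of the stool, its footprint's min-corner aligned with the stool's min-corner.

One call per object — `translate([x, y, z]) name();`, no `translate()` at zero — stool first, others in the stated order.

stool();
translate([0, 0, 425]) picture_frame();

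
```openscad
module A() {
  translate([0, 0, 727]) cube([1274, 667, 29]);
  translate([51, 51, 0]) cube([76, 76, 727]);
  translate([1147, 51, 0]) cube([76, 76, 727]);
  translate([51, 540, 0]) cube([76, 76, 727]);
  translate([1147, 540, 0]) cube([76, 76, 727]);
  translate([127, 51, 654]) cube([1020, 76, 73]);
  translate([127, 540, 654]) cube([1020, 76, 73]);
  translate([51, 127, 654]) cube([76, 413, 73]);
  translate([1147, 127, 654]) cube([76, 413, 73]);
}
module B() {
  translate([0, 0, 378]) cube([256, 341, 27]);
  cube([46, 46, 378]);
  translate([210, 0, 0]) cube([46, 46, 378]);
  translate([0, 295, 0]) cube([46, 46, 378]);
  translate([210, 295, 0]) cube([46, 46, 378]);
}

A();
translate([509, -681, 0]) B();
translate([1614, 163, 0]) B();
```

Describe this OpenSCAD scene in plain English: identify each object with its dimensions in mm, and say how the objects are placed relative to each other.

A is a rectangular dining table. The top is 1274×667×29 mm with its upper surface at z = 756 mm. It stands on four 76×76 mm square legs, each inset 51 mm from the nearest pair of top edges, running from the floor to the underside of the top. Four apron rails, 76 mm thick and 73 mm tall, run between adjacent legs with their top edges flush with the underside of the top and their outer faces flush with the legs' outer faces.

B is a four-legged stool. The seat is 256×341 mm, 27 mm thick, top at z = 405 mm. It stands on four square legs, each 46×46 mm in cross-section, from z = 0 to the seat underside, each flush with a corner of the seat.

Two stools sit around the table at the −y, +x sides.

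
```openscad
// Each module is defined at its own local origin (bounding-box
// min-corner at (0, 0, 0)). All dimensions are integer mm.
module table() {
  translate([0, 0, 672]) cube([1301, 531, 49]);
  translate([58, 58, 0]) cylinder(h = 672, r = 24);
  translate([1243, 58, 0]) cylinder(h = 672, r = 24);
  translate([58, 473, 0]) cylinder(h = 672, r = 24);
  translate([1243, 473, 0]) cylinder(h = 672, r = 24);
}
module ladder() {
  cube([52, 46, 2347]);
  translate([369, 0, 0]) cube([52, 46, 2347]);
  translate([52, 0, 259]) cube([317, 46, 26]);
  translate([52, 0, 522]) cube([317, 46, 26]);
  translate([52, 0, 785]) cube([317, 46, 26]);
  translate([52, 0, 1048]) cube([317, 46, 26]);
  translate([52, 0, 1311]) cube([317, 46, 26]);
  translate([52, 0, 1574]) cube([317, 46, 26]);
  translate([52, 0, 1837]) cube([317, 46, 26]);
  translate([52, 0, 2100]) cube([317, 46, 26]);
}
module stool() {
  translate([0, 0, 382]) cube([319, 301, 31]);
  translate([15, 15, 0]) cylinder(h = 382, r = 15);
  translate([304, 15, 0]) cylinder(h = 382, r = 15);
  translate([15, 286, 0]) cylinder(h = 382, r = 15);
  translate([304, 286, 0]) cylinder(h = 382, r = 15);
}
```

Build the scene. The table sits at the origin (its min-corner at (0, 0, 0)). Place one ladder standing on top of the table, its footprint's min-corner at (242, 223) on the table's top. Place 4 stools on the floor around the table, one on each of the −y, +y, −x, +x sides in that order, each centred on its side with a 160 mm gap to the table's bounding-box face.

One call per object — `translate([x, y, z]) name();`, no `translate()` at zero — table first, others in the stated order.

table();
translate([242, 223, 721]) ladder();
translate([491, -461, 0]) stool();
translate([491, 691, 0]) stool();
translate([-479, 115, 0]) stool();
translate([1461, 115, 0]) stool();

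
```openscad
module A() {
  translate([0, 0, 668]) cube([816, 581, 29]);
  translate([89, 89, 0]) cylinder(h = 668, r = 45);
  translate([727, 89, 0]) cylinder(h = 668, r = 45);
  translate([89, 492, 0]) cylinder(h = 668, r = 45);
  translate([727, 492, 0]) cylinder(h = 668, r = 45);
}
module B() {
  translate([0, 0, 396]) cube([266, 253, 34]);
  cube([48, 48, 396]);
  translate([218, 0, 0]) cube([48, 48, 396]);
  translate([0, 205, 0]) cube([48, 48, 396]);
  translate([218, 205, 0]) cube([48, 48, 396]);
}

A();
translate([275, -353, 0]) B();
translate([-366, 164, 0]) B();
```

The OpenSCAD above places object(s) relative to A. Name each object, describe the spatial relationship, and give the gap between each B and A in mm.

Each stool's nearest face is 100 mm from the table's bounding box.

A is a table. B is a stool. Two stools sit around the table at the −y, −x sides. The gap between each stool and the table is 100 mm.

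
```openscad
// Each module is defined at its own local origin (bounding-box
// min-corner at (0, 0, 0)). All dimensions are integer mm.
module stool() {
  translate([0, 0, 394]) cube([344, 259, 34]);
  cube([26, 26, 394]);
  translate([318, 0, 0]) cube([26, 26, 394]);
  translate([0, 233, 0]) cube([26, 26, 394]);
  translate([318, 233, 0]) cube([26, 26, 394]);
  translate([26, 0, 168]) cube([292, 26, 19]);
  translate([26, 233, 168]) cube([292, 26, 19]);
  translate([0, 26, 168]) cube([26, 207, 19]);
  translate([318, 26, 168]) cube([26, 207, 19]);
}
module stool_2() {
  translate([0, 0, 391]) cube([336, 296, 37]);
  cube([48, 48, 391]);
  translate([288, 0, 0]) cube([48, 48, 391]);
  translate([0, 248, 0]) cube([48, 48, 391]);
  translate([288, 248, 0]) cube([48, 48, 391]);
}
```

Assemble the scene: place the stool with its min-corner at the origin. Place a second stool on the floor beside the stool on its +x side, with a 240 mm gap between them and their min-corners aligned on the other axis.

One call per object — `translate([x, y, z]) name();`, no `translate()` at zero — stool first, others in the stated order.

stool();
translate([584, 0, 0]) stool_2();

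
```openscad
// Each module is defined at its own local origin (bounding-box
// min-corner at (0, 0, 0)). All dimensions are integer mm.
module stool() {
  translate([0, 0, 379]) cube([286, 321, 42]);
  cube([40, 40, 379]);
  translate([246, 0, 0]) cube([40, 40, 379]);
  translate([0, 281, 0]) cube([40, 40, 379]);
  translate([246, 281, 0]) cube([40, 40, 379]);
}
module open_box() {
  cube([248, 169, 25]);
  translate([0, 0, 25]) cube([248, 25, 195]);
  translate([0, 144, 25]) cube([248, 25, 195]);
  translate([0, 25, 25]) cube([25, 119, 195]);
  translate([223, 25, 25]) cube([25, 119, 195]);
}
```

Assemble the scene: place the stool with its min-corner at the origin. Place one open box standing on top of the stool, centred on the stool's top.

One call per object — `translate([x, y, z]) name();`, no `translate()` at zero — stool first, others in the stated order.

stool();
translate([19, 76, 421]) open_box();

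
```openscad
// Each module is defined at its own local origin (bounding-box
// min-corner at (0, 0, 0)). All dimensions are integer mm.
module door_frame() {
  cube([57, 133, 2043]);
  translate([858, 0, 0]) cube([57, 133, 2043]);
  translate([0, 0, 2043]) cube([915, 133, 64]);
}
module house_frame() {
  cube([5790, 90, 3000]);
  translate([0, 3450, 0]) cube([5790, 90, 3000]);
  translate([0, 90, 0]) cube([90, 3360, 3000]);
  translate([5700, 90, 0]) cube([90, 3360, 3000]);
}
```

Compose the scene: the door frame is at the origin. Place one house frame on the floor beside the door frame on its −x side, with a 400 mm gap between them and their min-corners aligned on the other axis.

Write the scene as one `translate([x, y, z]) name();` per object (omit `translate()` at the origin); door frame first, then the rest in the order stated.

door_frame();
translate([-6190, 0, 0]) house_frame();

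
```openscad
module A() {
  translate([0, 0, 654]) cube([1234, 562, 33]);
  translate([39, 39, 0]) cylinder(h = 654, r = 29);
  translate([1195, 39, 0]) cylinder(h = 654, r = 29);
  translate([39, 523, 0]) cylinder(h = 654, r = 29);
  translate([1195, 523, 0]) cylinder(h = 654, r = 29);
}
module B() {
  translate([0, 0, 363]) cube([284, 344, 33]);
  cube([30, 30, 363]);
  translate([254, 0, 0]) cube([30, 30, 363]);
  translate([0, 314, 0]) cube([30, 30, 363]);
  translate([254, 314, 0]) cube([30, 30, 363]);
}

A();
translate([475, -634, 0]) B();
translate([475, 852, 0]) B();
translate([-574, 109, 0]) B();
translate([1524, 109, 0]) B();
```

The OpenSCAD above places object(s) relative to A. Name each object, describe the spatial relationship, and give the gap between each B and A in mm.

A is a table. B is a stool. Four stools sit around the table at the −y, +y, −x, +x sides. The gap between each stool and the table is 290 mm.

Each stool's nearest face is 290 mm from the table's bounding box.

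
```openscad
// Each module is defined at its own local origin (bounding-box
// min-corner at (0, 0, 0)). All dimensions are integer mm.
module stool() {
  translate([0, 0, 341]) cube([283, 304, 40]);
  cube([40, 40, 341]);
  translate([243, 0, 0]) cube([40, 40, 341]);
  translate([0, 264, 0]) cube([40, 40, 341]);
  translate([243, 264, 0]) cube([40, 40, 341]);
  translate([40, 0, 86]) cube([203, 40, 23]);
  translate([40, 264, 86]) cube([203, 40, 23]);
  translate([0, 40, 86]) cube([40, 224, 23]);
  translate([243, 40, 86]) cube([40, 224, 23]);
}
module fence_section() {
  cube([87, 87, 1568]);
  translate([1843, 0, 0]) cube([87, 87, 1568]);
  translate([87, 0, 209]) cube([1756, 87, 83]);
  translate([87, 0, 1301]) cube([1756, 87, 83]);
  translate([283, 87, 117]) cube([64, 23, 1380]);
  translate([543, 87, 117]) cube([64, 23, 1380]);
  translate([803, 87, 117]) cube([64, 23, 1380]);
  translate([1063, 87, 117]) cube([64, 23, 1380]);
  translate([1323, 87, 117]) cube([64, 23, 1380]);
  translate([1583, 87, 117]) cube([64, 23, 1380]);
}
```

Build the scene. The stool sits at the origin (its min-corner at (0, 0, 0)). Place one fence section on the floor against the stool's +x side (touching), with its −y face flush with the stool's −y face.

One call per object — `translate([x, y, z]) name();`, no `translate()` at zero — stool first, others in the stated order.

stool();
translate([283, 0, 0]) fence_section();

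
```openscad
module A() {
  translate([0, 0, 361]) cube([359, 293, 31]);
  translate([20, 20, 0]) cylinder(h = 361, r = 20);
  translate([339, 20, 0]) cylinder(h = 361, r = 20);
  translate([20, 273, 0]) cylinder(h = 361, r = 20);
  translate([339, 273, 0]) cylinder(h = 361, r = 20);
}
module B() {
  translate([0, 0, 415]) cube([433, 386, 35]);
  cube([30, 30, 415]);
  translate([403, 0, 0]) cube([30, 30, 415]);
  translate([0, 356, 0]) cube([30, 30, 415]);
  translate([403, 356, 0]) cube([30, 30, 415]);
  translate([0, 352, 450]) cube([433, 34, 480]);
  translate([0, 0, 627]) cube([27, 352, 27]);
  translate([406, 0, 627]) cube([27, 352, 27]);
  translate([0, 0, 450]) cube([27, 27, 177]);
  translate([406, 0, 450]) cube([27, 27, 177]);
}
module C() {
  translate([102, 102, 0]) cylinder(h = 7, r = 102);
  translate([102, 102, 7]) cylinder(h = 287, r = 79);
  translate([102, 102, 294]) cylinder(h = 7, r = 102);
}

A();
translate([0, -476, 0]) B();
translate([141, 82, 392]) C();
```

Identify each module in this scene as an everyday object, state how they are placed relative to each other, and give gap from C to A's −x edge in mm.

A is a stool. B is a chair. C is a spool. The chair is on the floor beside the stool on its −y side. The spool is on top of the stool. The gap from the spool to the stool's −x edge is 141 mm.

The spool's min-x is at 141; the stool's min-x is 0; gap = 141 mm.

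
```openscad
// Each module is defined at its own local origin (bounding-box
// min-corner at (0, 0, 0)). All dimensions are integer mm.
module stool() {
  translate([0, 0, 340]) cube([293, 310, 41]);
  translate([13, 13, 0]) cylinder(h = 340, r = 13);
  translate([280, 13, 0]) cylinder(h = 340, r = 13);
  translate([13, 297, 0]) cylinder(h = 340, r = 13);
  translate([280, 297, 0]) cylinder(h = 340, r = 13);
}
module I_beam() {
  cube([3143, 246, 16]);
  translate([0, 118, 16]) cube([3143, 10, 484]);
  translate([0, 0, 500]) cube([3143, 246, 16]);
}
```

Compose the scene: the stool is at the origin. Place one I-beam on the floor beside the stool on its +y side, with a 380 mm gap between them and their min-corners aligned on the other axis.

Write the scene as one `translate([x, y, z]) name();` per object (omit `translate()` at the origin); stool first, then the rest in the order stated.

stool();
translate([0, 690, 0]) I_beam();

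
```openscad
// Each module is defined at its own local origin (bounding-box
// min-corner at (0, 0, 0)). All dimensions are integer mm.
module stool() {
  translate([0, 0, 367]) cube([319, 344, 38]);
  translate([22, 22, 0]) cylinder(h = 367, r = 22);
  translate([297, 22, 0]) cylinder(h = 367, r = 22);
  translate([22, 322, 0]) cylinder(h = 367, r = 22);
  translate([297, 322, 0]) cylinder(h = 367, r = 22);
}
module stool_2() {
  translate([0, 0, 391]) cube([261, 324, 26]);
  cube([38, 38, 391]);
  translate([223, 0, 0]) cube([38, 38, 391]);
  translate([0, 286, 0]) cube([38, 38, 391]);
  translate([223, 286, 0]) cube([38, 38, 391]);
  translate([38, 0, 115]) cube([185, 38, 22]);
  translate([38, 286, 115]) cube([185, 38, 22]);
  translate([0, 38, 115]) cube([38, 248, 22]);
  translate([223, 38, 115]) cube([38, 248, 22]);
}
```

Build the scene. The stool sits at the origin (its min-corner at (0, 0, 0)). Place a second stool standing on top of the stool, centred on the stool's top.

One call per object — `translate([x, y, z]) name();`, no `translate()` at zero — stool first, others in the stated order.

stool();
translate([29, 10, 405]) stool_2();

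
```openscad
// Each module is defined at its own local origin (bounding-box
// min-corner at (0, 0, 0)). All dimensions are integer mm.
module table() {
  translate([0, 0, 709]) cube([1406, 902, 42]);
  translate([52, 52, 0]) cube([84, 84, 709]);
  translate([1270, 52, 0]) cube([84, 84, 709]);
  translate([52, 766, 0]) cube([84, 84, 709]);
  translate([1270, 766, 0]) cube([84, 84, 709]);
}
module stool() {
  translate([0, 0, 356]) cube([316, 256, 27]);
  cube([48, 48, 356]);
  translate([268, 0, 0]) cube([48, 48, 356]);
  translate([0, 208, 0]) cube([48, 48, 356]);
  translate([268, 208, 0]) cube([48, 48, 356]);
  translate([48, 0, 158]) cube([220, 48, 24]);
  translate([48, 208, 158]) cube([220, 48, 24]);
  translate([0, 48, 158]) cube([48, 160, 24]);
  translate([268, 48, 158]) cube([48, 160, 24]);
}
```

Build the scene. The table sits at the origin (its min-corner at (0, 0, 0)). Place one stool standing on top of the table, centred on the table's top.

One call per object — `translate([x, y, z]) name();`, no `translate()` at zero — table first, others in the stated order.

table();
translate([545, 323, 751]) stool();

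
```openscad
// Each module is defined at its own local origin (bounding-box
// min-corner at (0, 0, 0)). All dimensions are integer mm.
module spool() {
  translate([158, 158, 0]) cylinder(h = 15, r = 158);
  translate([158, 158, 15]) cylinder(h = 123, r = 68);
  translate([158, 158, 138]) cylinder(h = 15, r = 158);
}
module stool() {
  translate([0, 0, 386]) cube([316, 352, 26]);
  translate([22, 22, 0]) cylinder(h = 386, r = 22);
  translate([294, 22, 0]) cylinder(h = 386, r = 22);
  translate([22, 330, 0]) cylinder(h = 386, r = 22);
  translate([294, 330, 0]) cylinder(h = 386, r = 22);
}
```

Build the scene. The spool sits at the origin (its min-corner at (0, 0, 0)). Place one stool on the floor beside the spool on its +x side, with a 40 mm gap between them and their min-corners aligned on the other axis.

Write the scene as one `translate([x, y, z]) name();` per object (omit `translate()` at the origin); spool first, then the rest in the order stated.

spool();
translate([356, 0, 0]) stool();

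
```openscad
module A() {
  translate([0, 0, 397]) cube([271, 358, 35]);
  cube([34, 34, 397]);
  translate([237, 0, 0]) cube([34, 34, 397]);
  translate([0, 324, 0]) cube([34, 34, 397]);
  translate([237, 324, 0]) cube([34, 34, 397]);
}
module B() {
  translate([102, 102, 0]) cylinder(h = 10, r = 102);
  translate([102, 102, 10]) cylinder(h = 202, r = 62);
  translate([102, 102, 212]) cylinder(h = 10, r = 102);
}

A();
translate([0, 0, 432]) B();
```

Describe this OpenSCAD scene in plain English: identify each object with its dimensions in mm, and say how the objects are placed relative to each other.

A is a simple wooden stool: a rectangular seat 271 mm (x) by 358 mm (y), 35 mm thick, top face at z = 432 mm, on four square legs, each 34×34 mm in cross-section. The legs rest on z = 0, each flush with a corner of the seat.

B is a spool: two coaxial disc flanges of radius 102 mm and thickness 10 mm, joined by a core cylinder of radius 62 mm and height 202 mm. The lower flange rests on z = 0 and the three cylinders share a vertical axis.

The spool is on top of the stool.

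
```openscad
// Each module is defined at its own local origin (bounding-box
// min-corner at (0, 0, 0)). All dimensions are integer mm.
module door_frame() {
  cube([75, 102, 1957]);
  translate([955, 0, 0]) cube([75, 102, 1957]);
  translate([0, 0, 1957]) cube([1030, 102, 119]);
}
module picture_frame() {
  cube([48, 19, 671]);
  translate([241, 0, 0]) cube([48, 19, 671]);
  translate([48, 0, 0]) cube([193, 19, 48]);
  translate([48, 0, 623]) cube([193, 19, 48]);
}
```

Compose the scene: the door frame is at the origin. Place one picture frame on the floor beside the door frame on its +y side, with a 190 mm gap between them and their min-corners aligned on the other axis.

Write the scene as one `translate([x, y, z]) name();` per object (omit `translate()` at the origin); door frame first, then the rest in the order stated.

door_frame();
translate([0, 292, 0]) picture_frame();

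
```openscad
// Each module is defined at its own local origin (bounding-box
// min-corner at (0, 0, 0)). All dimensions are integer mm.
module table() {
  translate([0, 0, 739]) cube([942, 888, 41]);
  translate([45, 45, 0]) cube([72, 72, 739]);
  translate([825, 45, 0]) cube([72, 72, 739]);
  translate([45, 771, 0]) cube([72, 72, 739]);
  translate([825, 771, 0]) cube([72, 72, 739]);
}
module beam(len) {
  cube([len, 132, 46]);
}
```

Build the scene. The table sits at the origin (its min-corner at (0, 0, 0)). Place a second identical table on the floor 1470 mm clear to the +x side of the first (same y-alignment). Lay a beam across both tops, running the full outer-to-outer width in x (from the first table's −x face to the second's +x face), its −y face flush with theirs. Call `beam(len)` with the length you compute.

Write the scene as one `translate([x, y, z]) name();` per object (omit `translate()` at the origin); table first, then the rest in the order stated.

table();
translate([2412, 0, 0]) table();
translate([0, 0, 780]) beam(3354);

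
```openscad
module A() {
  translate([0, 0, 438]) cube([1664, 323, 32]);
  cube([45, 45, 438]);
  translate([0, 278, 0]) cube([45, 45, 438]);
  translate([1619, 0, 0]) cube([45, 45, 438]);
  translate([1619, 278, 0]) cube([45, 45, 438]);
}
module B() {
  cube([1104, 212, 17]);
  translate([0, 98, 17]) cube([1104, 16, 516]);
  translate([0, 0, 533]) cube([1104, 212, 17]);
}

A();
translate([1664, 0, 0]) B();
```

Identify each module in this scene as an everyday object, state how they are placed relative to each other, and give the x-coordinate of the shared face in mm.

A is a bench. B is an I-beam. The I-beam is against the bench's +x side, with their −y faces flush. The x-coordinate of the shared face is 1664 mm.

The bench's +x face and the I-beam's −x face are both at x = 1664 mm.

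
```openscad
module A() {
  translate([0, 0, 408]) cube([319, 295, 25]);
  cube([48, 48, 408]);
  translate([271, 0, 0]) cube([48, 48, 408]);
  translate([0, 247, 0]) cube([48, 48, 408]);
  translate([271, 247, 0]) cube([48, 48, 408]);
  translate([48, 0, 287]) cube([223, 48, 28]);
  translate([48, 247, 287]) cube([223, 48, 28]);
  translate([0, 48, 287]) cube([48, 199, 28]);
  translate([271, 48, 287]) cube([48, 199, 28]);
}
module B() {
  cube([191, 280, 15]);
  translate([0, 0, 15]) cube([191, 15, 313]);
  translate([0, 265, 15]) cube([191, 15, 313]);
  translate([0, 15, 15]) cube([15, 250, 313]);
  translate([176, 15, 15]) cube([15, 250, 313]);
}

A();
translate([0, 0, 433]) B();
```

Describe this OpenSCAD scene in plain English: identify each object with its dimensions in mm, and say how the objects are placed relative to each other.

A is a simple wooden stool: a rectangular seat 319 mm (x) by 295 mm (y), 25 mm thick, top face at z = 433 mm, on four square legs, each 48×48 mm in cross-section. The legs rest on z = 0, each flush with a corner of the seat. Four stretchers, 48 mm wide and 28 mm tall, connect adjacent legs with their undersides at z = 287 mm, each running between the inner faces of the legs it joins and aligned with the legs' outer faces on the other axis.

B is an open-topped rectangular box: outside dimensions 191×280×328 mm, with a uniform wall and base thickness of 15 mm. The base is a full 191×280 slab on the floor; four walls sit on top of the base. The front and back walls (the −y and +y sides) span the full width; the two side walls fit between them.

The open box is on top of the stool.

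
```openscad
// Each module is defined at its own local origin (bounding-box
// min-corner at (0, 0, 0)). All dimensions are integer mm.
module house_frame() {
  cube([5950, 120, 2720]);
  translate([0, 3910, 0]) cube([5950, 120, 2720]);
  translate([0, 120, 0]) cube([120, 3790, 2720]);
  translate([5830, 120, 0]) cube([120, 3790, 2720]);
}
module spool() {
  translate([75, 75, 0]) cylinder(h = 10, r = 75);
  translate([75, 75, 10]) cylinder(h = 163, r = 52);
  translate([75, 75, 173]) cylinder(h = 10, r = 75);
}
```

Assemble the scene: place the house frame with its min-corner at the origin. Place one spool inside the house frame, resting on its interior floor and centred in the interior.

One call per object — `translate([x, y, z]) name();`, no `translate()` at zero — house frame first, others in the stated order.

house_frame();
translate([2900, 1940, 0]) spool();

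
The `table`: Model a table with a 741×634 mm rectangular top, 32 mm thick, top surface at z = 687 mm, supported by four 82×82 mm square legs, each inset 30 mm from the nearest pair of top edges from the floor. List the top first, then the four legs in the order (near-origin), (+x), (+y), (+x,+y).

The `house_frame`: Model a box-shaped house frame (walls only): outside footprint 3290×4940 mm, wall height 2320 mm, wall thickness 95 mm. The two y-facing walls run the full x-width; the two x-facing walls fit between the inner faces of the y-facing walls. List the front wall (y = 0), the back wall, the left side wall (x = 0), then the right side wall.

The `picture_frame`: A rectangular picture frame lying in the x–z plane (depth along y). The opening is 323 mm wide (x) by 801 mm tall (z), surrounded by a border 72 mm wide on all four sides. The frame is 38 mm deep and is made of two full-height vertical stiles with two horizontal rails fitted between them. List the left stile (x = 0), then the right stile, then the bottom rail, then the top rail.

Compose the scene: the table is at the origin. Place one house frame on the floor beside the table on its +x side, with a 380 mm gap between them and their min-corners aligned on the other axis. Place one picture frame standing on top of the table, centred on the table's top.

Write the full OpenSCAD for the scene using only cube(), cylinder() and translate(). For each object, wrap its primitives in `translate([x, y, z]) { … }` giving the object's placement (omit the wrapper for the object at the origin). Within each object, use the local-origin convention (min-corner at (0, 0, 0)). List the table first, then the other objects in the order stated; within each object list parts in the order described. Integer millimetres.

translate([0, 0, 655]) cube([741, 634, 32]);
translate([30, 30, 0]) cube([82, 82, 655]);
translate([629, 30, 0]) cube([82, 82, 655]);
translate([30, 522, 0]) cube([82, 82, 655]);
translate([629, 522, 0]) cube([82, 82, 655]);
translate([1121, 0, 0]) {
  cube([3290, 95, 2320]);
  translate([0, 4845, 0]) cube([3290, 95, 2320]);
  translate([0, 95, 0]) cube([95, 4750, 2320]);
  translate([3195, 95, 0]) cube([95, 4750, 2320]);
}
translate([137, 298, 687]) {
  cube([72, 38, 945]);
  translate([395, 0, 0]) cube([72, 38, 945]);
  translate([72, 0, 0]) cube([323, 38, 72]);
  translate([72, 0, 873]) cube([323, 38, 72]);
}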